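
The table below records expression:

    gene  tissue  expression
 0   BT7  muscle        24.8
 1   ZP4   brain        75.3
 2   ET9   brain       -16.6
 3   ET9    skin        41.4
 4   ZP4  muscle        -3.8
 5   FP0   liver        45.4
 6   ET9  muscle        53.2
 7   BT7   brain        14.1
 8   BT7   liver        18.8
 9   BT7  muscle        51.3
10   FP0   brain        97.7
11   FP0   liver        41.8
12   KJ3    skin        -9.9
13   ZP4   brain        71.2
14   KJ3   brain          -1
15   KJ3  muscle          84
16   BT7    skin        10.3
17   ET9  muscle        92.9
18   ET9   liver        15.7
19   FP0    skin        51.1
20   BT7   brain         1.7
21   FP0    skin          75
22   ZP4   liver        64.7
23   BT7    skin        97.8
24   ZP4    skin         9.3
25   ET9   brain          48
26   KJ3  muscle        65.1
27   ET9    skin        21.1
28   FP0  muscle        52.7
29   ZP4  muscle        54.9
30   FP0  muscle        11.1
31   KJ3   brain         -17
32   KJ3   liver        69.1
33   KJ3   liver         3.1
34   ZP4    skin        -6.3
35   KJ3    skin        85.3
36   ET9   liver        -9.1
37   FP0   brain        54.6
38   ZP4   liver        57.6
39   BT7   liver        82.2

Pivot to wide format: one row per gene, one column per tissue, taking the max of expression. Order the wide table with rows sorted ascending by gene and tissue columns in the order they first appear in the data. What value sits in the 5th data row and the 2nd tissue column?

With rows sorted ascending by gene, row 5 is gene=ZP4. tissue columns in first-appearance order: muscle, brain, skin, liver; column 2 is brain.
Long rows with gene=ZP4, tissue=brain: max(75.3, 71.2) = 75.3.

75.3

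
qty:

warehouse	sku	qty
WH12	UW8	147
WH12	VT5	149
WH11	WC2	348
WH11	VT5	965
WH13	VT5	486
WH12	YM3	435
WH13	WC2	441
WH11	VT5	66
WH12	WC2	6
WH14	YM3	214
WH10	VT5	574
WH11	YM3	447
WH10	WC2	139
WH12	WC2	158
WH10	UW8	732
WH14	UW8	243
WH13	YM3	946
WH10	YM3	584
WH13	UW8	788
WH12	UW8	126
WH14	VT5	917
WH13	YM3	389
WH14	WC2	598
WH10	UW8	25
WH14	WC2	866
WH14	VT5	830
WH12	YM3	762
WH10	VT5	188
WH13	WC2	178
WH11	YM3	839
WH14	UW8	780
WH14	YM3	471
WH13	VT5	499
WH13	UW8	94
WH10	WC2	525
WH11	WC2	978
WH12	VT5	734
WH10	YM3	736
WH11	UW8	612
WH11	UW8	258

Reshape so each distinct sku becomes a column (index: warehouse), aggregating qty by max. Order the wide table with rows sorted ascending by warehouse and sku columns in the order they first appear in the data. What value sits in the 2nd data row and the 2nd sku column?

965

With rows sorted ascending by warehouse, row 2 is warehouse=WH11. sku columns in first-appearance order: UW8, VT5, WC2, YM3; column 2 is VT5.
Long rows with warehouse=WH11, sku=VT5: max(965, 66) = 965.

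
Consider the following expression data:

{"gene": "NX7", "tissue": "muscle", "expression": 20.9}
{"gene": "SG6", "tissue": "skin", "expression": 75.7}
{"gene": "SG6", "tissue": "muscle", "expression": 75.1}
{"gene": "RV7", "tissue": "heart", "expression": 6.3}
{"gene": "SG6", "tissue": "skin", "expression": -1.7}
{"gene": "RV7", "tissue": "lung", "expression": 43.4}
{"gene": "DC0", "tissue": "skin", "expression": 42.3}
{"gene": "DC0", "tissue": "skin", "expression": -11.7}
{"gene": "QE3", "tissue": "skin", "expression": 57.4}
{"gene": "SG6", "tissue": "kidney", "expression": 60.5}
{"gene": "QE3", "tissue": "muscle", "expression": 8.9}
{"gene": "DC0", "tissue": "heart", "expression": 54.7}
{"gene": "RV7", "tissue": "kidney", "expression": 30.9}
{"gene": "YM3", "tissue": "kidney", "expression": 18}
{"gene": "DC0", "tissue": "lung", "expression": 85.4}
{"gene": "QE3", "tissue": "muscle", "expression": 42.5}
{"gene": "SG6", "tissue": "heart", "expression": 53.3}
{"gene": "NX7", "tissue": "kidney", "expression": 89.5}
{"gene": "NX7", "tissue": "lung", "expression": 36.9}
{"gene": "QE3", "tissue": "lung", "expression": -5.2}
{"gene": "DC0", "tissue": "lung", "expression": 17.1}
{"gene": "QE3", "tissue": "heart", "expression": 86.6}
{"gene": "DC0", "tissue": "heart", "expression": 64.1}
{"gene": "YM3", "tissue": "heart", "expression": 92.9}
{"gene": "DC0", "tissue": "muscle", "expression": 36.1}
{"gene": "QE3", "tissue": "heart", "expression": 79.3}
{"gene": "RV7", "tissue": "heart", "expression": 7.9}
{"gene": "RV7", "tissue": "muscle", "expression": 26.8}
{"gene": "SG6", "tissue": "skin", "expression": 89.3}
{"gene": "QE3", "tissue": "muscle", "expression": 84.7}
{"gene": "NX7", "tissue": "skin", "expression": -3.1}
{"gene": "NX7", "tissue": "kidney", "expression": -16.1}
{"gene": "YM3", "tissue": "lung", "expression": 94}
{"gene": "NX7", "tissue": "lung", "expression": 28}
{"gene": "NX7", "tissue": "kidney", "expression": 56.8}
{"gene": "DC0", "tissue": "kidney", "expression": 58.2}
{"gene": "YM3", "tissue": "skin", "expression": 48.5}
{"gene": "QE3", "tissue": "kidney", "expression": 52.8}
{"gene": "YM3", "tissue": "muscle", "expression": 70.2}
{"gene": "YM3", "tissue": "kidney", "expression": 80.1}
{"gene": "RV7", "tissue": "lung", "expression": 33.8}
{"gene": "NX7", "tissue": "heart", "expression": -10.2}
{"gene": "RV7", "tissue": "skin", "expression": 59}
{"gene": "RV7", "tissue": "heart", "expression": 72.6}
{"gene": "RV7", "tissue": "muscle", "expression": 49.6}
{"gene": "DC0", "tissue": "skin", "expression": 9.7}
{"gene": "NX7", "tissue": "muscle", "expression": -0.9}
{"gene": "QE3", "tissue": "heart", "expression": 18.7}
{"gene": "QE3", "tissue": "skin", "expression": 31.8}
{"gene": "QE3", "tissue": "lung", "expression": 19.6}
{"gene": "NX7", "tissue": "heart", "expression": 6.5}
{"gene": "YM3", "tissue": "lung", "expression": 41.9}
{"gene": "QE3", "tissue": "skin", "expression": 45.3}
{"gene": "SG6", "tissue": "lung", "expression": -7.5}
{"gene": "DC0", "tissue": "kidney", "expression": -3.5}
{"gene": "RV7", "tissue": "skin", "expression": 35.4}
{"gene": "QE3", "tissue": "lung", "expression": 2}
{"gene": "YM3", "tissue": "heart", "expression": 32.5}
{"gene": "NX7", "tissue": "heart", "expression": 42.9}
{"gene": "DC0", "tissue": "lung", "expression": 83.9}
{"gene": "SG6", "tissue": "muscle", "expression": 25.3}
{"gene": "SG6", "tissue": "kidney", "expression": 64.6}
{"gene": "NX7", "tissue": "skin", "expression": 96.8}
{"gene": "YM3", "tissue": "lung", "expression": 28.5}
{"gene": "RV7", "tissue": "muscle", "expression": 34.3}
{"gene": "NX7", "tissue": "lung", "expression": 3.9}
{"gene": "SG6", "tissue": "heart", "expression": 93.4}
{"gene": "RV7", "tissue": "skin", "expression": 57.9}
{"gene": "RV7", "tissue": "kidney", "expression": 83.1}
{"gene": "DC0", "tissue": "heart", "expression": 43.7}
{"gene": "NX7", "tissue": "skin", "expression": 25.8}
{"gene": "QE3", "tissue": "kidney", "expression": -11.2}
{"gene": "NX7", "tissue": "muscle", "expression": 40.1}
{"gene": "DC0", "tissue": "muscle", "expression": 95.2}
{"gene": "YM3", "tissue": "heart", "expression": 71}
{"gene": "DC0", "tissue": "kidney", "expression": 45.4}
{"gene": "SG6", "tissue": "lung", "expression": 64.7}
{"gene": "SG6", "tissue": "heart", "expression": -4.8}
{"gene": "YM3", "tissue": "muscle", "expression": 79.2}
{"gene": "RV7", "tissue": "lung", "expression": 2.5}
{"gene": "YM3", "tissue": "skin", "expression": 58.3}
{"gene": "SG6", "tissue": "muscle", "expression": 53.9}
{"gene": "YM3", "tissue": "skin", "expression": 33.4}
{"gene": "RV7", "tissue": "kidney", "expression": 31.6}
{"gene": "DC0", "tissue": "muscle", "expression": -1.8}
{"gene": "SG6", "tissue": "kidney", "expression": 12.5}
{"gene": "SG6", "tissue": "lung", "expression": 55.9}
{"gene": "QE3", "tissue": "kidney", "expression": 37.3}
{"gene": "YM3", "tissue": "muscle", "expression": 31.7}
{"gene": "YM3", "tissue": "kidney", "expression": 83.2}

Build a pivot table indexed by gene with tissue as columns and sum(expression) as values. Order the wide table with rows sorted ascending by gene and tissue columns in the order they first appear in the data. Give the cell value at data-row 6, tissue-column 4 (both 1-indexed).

With rows sorted ascending by gene, row 6 is gene=YM3. tissue columns in first-appearance order: muscle, skin, heart, lung, kidney; column 4 is lung.
Long rows with gene=YM3, tissue=lung: 94 + 41.9 + 28.5 = 164.4.

164.4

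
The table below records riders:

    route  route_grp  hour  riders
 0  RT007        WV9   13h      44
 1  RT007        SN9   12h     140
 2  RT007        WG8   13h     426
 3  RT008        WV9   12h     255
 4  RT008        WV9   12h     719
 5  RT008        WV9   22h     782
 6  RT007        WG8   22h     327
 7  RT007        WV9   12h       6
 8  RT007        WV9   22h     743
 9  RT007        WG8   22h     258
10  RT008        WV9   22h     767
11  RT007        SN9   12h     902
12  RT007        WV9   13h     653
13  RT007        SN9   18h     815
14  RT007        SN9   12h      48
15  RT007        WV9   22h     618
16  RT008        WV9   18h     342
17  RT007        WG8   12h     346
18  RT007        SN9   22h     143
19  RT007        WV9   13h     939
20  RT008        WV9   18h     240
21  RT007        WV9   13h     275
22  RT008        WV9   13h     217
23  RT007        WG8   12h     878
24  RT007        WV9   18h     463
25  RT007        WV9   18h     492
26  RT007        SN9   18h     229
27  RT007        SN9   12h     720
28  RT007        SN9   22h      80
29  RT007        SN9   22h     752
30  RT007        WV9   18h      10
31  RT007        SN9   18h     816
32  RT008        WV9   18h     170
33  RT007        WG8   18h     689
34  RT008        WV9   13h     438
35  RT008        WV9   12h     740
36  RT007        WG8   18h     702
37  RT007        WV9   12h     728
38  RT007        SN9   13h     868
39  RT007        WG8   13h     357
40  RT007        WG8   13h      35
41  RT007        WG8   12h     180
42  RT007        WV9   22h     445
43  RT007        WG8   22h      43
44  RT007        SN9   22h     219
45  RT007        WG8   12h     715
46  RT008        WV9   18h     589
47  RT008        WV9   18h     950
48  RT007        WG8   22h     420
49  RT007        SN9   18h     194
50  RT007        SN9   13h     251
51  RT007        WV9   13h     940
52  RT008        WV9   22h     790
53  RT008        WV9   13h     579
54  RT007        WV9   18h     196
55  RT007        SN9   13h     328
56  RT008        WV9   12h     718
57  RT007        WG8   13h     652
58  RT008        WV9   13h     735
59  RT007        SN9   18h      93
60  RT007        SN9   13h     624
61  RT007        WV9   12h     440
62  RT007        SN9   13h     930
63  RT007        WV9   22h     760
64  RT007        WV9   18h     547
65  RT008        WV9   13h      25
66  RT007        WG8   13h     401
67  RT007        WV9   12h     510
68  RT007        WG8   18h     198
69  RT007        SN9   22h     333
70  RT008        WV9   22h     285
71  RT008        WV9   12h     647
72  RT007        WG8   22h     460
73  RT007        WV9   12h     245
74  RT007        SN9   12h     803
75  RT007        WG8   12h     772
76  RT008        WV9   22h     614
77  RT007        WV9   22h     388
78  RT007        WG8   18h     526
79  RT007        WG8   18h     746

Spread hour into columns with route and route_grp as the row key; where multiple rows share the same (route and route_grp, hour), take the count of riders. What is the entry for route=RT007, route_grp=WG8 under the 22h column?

5

Rows with route=RT007, route_grp=WG8 and hour=22h: riders values are 327, 258, 43, 420, 460.
5 rows match — count = 5.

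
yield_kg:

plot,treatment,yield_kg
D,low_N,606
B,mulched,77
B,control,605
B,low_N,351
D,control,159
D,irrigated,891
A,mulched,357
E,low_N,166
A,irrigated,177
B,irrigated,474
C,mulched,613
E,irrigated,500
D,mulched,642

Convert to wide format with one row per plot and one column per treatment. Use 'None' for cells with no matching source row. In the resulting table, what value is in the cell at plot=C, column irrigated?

No long-format row has plot=C and treatment=irrigated, so the cell is None.

None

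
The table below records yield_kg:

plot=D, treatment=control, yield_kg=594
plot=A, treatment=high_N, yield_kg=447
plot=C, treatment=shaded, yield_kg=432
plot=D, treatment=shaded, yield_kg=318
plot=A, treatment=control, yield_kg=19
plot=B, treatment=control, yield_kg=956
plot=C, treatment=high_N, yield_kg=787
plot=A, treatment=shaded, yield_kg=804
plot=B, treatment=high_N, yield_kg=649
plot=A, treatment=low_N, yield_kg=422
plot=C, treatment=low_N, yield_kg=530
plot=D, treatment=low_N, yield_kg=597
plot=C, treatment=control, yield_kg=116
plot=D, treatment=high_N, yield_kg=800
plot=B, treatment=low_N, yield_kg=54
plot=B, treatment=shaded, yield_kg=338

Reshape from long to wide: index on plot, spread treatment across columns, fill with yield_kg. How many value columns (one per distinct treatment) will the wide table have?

4

4 distinct treatment values: high_N, low_N, control, shaded.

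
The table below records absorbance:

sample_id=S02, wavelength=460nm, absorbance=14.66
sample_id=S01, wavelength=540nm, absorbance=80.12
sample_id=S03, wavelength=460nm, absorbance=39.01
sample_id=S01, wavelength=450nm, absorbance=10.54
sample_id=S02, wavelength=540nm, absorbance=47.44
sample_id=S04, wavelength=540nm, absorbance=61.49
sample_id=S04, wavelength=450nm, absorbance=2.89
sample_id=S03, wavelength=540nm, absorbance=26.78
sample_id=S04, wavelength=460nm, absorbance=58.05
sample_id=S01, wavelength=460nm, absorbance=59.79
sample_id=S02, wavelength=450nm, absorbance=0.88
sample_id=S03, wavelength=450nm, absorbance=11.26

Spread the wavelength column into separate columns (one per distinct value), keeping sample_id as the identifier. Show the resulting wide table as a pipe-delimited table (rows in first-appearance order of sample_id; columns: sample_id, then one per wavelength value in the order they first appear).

Columns: sample_id plus the 3 distinct wavelength values (460nm, 540nm, 450nm).
For example, row S02 column 460nm takes absorbance=14.66 from the long row (S02, 460nm).

| sample_id | 460nm | 540nm | 450nm |
| S02 | 14.66 | 47.44 | 0.88 |
| S01 | 59.79 | 80.12 | 10.54 |
| S03 | 39.01 | 26.78 | 11.26 |
| S04 | 58.05 | 61.49 | 2.89 |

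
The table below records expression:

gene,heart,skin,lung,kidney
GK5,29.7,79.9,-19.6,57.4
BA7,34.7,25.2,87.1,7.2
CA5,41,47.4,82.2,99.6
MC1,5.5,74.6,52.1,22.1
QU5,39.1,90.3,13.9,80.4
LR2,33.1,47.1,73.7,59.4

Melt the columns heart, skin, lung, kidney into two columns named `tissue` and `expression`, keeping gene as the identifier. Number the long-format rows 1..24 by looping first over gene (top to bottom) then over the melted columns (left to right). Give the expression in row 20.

80.4

24 rows total (6 × 4). Row 20: index ⌊(20-1)/4⌋ = 4 into gene → QU5; (20-1) mod 4 = 3 into the melted columns → kidney.
So row 20 is (QU5, kidney, 80.4); expression = 80.4.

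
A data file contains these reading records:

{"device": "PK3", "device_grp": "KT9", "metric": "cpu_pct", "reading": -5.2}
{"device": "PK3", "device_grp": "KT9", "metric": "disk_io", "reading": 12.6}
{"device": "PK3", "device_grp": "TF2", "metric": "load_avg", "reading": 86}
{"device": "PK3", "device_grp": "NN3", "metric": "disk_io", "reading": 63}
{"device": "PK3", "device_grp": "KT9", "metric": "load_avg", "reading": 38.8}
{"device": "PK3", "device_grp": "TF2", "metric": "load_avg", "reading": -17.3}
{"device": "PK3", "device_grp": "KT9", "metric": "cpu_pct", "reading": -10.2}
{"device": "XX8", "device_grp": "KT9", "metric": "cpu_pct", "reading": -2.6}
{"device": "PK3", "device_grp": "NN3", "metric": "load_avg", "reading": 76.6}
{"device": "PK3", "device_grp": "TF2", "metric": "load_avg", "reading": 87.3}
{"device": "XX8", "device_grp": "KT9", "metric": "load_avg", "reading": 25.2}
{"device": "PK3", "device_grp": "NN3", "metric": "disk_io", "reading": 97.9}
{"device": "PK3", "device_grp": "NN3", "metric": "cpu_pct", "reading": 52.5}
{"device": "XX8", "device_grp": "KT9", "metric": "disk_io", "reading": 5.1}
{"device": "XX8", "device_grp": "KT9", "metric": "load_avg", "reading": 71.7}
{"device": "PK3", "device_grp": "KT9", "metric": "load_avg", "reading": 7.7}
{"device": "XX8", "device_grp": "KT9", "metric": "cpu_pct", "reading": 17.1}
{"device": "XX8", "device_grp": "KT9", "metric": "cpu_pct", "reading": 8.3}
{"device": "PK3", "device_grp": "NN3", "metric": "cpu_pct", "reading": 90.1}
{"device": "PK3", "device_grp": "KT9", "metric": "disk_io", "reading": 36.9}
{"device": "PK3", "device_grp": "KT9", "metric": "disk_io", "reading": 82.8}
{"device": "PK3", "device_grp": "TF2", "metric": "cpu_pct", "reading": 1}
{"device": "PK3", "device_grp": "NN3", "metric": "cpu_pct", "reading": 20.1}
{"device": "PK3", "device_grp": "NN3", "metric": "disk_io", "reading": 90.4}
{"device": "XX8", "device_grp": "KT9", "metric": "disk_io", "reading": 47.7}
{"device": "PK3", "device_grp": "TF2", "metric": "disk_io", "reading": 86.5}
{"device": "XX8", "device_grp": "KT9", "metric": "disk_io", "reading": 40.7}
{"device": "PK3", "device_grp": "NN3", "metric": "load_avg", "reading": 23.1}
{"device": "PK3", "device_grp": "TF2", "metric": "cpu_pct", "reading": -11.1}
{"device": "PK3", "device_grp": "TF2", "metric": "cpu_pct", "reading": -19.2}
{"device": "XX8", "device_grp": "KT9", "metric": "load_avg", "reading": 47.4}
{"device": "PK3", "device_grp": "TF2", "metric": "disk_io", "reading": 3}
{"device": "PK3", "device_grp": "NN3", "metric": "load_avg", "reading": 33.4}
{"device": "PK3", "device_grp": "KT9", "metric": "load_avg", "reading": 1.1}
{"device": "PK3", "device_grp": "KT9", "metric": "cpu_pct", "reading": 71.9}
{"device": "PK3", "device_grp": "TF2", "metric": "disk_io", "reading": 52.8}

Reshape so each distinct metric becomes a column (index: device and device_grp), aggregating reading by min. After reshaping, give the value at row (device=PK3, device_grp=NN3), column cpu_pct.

20.1

Rows with device=PK3, device_grp=NN3 and metric=cpu_pct: reading values are 52.5, 90.1, 20.1.
min(52.5, 90.1, 20.1) = 20.1.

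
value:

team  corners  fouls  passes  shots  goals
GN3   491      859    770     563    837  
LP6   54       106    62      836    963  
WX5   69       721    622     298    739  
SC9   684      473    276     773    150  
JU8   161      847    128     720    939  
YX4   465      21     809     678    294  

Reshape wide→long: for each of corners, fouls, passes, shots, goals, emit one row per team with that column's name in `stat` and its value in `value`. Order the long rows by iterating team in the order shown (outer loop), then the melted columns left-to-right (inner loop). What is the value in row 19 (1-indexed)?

30 rows total (6 × 5). Row 19: index ⌊(19-1)/5⌋ = 3 into team → SC9; (19-1) mod 5 = 3 into the melted columns → shots.
So row 19 is (SC9, shots, 773); value = 773.

773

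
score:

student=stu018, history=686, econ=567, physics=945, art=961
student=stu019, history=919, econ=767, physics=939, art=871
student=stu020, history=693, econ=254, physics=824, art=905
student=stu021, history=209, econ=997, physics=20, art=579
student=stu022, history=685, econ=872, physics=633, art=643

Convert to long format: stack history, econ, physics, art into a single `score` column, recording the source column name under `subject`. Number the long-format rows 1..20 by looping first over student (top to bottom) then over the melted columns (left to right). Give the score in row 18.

872

20 rows total (5 × 4). Row 18: index ⌊(18-1)/4⌋ = 4 into student → stu022; (18-1) mod 4 = 1 into the melted columns → econ.
So row 18 is (stu022, econ, 872); score = 872.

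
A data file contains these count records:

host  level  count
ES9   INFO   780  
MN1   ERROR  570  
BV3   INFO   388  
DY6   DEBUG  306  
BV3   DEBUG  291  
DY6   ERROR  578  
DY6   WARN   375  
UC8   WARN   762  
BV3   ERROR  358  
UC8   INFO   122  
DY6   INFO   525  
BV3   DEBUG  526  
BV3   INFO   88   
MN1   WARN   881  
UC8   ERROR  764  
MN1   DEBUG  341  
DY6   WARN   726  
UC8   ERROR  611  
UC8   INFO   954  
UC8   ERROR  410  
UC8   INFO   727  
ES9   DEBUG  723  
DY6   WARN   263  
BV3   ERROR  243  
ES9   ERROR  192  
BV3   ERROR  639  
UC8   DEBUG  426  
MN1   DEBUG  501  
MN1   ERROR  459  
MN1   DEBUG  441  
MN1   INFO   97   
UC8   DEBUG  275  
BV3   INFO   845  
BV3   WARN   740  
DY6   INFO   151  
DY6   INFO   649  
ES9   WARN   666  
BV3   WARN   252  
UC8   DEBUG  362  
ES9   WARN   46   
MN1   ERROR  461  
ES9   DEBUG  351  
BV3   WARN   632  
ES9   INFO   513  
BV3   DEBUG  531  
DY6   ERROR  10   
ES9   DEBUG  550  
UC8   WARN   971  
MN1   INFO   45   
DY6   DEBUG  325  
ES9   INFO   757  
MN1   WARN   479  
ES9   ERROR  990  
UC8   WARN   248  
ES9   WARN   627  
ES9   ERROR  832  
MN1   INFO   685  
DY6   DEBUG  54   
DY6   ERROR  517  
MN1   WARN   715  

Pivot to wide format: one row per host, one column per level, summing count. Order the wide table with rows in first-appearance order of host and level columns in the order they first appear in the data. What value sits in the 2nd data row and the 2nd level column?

1490

With rows in first-appearance order of host, row 2 is host=MN1. level columns in first-appearance order: INFO, ERROR, DEBUG, WARN; column 2 is ERROR.
Long rows with host=MN1, level=ERROR: 570 + 459 + 461 = 1490.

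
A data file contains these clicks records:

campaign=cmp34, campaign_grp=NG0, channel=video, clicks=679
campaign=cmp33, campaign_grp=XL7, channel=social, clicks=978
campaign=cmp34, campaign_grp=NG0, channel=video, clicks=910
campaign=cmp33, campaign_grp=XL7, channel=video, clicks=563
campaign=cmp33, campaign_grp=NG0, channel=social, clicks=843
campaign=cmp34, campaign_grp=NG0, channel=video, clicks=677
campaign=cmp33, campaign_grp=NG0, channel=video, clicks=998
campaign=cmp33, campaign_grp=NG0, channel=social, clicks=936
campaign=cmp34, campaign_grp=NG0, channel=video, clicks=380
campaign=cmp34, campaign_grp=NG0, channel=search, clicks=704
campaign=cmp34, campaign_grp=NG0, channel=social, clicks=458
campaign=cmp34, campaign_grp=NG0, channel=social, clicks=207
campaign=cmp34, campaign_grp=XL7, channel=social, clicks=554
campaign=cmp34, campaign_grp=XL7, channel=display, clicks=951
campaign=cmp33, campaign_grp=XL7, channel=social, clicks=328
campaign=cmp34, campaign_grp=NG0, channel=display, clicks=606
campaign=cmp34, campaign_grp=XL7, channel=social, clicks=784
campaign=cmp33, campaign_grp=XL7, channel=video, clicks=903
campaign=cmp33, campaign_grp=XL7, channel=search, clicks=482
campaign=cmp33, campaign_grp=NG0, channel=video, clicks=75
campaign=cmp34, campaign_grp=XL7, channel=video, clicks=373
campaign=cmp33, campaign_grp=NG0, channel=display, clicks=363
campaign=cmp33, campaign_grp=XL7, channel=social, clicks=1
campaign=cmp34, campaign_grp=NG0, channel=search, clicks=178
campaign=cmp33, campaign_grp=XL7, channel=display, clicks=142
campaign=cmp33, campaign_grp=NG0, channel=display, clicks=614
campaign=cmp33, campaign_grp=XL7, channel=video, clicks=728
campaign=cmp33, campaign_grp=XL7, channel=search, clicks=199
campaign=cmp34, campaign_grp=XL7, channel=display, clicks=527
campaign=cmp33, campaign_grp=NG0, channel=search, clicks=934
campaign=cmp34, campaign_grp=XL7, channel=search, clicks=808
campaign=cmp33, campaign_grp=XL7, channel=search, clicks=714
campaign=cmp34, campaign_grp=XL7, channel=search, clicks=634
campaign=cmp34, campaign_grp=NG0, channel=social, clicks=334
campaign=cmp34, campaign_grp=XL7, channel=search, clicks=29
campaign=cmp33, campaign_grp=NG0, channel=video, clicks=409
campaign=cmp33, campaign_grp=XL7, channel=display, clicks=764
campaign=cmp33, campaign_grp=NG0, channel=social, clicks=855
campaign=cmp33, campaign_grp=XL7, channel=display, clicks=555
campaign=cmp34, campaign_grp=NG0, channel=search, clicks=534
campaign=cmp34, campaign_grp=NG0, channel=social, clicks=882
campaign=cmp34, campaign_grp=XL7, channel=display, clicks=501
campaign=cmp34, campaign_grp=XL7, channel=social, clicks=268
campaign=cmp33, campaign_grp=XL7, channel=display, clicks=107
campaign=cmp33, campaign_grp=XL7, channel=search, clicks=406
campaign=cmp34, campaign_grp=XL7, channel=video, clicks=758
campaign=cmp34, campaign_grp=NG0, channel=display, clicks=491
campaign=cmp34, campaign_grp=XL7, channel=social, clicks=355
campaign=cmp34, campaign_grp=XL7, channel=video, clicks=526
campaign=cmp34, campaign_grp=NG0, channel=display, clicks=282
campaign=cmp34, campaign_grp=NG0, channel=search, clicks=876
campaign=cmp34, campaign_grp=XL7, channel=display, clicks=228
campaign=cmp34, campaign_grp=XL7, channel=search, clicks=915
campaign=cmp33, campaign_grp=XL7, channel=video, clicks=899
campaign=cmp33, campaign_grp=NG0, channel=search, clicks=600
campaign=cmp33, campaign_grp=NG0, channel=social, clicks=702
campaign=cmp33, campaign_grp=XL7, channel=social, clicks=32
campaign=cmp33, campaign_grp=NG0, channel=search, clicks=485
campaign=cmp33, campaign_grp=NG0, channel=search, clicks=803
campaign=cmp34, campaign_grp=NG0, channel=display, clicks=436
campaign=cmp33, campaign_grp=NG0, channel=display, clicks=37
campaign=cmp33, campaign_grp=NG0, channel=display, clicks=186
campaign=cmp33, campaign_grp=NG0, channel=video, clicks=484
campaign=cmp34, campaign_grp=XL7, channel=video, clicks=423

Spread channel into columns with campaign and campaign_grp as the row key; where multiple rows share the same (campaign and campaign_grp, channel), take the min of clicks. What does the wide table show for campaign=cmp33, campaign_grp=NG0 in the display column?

Rows with campaign=cmp33, campaign_grp=NG0 and channel=display: clicks values are 363, 614, 37, 186.
min(363, 614, 37, 186) = 37.

37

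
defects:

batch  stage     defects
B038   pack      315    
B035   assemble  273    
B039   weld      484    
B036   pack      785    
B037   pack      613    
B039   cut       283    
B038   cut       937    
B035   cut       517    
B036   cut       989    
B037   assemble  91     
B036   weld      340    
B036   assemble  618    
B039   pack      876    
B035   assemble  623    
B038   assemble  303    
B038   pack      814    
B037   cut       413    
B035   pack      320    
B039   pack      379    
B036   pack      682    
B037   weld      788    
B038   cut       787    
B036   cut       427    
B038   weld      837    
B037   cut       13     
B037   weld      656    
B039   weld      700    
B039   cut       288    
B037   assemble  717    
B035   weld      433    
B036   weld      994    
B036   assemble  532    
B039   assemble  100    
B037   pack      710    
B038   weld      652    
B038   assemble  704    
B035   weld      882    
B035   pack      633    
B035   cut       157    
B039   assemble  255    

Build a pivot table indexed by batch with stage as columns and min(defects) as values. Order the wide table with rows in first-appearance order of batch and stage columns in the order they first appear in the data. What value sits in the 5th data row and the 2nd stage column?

91

With rows in first-appearance order of batch, row 5 is batch=B037. stage columns in first-appearance order: pack, assemble, weld, cut; column 2 is assemble.
Long rows with batch=B037, stage=assemble: min(91, 717) = 91.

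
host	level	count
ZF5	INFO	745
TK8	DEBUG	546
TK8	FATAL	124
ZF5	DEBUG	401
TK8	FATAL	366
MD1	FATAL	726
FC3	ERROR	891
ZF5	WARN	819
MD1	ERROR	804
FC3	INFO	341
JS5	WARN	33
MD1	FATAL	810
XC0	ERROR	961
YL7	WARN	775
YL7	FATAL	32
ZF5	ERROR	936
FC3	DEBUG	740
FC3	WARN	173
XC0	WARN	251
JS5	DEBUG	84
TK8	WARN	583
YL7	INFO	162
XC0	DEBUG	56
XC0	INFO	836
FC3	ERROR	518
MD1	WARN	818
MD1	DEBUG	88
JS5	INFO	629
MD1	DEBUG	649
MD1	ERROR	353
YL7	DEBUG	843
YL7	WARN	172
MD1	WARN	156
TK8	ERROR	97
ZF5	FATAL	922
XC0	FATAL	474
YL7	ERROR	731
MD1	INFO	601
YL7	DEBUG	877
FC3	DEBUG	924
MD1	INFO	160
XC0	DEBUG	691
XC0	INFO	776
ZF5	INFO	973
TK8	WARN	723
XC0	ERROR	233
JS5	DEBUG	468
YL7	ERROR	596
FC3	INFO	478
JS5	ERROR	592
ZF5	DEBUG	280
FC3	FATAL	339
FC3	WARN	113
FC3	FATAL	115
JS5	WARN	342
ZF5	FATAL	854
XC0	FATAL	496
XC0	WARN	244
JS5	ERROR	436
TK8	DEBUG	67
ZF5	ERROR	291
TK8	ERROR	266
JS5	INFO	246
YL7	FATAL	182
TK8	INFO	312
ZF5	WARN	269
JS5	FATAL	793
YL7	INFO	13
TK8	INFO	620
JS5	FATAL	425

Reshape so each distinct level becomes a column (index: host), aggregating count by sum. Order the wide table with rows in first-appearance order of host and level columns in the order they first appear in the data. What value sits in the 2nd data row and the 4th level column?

With rows in first-appearance order of host, row 2 is host=TK8. level columns in first-appearance order: INFO, DEBUG, FATAL, ERROR, WARN; column 4 is ERROR.
Long rows with host=TK8, level=ERROR: 97 + 266 = 363.

363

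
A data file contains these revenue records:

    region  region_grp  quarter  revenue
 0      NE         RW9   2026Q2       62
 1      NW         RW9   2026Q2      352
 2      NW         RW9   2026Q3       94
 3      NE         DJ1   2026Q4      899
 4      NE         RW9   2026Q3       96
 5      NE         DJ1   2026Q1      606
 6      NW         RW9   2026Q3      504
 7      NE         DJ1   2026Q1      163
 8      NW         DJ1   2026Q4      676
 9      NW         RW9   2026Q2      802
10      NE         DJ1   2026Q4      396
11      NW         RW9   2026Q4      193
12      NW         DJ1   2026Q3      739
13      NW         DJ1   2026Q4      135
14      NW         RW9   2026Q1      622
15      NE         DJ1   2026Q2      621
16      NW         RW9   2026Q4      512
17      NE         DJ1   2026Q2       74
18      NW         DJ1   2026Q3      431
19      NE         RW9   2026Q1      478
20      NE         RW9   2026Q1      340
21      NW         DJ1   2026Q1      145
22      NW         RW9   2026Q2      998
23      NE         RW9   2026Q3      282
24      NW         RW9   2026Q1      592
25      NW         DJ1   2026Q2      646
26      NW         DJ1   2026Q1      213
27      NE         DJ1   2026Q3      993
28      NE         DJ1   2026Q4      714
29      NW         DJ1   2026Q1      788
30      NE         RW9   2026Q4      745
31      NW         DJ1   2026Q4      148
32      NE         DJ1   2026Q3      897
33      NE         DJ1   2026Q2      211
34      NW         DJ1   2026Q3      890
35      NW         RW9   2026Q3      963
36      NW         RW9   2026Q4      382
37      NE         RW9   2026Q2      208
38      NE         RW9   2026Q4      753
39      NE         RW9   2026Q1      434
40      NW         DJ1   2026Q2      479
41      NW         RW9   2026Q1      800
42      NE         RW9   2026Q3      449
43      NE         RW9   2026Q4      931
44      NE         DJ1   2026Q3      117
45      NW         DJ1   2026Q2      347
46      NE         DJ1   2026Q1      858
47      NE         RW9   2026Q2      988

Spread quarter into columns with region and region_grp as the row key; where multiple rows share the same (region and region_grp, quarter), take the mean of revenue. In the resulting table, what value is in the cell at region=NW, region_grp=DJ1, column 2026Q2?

490.67

Rows with region=NW, region_grp=DJ1 and quarter=2026Q2: revenue values are 646, 479, 347.
(646 + 479 + 347) / 3 = 490.67.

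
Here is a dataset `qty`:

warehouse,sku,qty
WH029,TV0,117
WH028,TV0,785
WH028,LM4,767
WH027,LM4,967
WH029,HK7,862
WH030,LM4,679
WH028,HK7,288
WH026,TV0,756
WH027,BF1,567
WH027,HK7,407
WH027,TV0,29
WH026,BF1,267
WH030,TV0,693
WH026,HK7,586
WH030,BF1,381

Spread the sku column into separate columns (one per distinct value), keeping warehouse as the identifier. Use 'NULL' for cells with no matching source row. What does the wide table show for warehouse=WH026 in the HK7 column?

The long row with warehouse=WH026, sku=HK7 has qty=586.

586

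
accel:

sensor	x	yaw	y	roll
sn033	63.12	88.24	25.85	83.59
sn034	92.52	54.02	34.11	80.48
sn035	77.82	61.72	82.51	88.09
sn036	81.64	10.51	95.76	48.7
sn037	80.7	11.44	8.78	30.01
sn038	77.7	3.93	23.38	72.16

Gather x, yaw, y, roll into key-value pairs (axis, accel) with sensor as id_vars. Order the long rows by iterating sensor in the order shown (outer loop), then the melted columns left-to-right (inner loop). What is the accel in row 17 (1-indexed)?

80.7

24 rows total (6 × 4). Row 17: index ⌊(17-1)/4⌋ = 4 into sensor → sn037; (17-1) mod 4 = 0 into the melted columns → x.
So row 17 is (sn037, x, 80.7); accel = 80.7.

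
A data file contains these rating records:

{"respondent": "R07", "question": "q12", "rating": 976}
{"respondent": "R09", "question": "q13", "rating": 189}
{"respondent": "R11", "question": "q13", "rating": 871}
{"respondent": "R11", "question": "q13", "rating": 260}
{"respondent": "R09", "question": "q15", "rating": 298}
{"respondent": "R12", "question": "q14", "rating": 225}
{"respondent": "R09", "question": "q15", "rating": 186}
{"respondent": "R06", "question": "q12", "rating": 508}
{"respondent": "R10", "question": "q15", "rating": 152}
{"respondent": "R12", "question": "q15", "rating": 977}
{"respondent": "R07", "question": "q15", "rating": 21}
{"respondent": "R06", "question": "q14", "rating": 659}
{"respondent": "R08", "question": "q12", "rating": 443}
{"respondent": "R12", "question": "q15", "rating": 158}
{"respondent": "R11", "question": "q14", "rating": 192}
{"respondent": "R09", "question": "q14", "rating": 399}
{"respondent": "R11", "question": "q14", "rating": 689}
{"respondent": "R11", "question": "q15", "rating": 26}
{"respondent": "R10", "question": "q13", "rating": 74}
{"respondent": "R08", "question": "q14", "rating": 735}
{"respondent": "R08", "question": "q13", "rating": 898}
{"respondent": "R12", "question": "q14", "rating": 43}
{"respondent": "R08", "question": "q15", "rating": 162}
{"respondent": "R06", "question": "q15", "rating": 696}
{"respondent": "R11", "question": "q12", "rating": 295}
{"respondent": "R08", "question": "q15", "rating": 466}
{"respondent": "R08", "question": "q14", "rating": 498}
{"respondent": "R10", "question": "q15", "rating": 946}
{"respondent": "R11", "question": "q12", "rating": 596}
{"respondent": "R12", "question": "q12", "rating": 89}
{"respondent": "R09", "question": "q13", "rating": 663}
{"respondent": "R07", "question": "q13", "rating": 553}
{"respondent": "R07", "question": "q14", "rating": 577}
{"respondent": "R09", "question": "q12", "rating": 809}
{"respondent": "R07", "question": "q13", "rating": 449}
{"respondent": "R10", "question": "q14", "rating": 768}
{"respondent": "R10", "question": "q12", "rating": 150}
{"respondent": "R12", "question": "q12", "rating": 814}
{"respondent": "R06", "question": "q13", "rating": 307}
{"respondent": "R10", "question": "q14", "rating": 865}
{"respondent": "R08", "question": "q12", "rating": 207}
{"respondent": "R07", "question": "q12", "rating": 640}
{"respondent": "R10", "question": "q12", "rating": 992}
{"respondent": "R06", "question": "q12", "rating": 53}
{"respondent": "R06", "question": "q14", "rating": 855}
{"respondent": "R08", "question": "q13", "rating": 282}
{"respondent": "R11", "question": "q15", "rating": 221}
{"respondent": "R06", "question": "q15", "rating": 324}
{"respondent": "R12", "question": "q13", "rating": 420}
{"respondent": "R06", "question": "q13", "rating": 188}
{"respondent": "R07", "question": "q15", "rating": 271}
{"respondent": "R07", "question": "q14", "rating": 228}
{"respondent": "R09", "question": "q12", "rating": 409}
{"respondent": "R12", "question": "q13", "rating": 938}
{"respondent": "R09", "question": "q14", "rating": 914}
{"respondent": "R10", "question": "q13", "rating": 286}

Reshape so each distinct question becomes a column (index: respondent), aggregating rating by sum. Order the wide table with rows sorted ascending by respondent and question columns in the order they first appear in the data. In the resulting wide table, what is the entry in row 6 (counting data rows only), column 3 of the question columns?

247

With rows sorted ascending by respondent, row 6 is respondent=R11. question columns in first-appearance order: q12, q13, q15, q14; column 3 is q15.
Long rows with respondent=R11, question=q15: 26 + 221 = 247.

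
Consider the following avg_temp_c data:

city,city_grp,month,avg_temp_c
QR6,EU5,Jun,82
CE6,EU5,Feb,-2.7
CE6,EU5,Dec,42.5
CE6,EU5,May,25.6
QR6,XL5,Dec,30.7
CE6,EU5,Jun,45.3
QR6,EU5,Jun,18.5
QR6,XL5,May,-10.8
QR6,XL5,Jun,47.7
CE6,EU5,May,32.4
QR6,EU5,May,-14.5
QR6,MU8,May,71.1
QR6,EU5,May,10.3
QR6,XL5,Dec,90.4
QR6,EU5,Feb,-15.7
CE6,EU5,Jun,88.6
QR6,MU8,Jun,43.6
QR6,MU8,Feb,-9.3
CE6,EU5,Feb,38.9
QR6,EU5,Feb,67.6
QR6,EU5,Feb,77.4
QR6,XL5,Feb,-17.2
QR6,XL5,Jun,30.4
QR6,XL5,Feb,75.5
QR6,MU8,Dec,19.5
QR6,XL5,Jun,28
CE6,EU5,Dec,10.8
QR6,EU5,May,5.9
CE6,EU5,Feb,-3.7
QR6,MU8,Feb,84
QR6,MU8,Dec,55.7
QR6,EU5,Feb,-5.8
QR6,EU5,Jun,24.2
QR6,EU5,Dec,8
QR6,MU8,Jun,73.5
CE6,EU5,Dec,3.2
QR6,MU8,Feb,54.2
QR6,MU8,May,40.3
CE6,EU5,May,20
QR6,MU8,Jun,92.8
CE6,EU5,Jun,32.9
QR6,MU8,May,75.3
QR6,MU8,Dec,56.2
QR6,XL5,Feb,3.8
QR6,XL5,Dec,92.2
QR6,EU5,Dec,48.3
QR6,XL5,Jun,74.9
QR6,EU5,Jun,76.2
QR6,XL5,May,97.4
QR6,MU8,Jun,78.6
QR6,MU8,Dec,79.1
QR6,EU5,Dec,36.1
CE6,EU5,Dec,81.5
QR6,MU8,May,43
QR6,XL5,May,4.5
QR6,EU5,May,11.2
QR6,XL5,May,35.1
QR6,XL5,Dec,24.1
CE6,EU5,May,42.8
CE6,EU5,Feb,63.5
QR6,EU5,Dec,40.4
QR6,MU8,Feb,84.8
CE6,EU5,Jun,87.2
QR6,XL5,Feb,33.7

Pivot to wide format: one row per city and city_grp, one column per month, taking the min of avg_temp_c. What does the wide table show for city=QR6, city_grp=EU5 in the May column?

-14.5

Rows with city=QR6, city_grp=EU5 and month=May: avg_temp_c values are -14.5, 10.3, 5.9, 11.2.
min(-14.5, 10.3, 5.9, 11.2) = -14.5.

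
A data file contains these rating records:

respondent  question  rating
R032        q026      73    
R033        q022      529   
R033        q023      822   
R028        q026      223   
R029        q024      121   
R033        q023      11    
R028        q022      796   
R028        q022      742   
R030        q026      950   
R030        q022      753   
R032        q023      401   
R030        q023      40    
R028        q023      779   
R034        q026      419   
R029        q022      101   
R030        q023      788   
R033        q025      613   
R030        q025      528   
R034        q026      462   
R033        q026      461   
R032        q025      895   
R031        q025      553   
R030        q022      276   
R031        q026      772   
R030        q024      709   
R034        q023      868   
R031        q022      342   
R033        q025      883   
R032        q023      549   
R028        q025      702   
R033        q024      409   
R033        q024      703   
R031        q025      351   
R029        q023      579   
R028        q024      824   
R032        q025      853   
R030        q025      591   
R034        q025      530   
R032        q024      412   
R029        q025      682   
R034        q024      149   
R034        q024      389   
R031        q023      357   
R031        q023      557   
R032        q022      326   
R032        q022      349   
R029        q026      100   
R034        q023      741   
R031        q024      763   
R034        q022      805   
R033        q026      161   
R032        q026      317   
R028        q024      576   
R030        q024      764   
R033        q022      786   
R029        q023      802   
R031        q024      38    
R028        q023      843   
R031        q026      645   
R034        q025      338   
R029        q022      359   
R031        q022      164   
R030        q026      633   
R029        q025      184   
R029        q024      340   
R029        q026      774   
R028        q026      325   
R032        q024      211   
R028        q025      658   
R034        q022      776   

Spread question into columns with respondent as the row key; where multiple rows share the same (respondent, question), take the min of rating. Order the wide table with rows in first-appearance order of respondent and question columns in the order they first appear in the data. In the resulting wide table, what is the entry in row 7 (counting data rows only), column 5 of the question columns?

351

With rows in first-appearance order of respondent, row 7 is respondent=R031. question columns in first-appearance order: q026, q022, q023, q024, q025; column 5 is q025.
Long rows with respondent=R031, question=q025: min(553, 351) = 351.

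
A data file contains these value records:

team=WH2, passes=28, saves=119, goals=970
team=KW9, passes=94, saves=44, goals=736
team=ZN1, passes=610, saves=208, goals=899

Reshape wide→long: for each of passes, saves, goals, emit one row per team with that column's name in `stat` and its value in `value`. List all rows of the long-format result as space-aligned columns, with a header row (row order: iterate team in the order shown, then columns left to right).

Each (team, column) pair becomes one row: 3 × 3 = 9 rows.
For example, (WH2, passes) → value=28.

team  stat    value
WH2   passes  28   
WH2   saves   119  
WH2   goals   970  
KW9   passes  94   
KW9   saves   44   
KW9   goals   736  
ZN1   passes  610  
ZN1   saves   208  
ZN1   goals   899  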